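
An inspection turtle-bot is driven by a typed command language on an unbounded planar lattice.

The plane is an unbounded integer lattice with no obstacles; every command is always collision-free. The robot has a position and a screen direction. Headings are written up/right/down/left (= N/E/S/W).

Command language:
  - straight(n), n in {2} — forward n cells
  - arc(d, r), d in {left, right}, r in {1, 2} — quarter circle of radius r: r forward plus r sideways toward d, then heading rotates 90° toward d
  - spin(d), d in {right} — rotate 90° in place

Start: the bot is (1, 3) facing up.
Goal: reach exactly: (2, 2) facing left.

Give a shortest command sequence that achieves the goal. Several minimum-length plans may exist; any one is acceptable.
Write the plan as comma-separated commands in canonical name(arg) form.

t0: (1, 3) facing up
step 1 (spin(right)): (1, 3) facing right
step 2 (arc(right, 1)): (2, 2) facing down
step 3 (spin(right)): (2, 2) facing left
nothing shorter than 3 reaches the goal.

spin(right), arc(right, 1), spin(right)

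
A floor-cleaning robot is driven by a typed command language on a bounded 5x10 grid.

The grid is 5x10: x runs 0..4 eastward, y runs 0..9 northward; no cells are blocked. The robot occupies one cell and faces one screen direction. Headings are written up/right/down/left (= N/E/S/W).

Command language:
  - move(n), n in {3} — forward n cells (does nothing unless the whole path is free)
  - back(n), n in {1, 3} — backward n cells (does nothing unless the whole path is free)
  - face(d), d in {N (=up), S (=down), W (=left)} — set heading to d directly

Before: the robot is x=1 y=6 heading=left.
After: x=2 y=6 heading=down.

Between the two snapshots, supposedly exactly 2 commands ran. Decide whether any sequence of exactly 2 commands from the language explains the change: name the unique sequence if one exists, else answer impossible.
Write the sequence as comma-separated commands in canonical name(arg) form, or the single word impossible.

key: position moved to (2,6) AND the heading swung to S — translation plus rotation needed
t0: x=1 y=6 heading=left
[1] after back(1): x=2 y=6 heading=left
[2] after face(S): x=2 y=6 heading=down
uniquely the one of 36 2-step routes that fits.

back(1), face(S)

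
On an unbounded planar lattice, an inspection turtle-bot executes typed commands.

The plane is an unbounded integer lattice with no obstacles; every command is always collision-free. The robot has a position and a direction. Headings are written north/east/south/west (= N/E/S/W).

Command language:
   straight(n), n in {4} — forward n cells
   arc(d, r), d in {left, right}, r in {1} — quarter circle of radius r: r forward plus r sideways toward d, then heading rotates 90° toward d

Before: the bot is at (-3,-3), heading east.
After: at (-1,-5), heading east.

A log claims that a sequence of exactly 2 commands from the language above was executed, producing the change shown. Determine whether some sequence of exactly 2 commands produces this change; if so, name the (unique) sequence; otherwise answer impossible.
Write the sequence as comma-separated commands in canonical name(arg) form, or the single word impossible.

arc(right, 1), arc(left, 1)

key: running arc(left, 1) before arc(right, 1) would end elsewhere — order is forced
t0: at (-3,-3), heading east
1. arc(right, 1) → at (-2,-4), heading south
2. arc(left, 1) → at (-1,-5), heading east
all 9 alternatives checked — unique.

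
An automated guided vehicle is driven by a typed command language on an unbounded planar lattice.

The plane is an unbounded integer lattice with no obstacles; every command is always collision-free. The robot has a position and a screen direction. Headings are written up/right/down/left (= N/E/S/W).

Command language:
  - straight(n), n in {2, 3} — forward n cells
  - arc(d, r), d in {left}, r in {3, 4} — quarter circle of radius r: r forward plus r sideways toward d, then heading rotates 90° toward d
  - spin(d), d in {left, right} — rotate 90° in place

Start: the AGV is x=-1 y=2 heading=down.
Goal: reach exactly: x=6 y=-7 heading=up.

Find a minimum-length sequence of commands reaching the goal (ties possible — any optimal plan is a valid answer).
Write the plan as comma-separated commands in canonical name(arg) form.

begin: x=-1 y=2 heading=down
step 1 (arc(left, 3)): x=2 y=-1 heading=right
step 2 (spin(right)): x=2 y=-1 heading=down
step 3 (straight(2)): x=2 y=-3 heading=down
step 4 (arc(left, 4)): x=6 y=-7 heading=right
step 5 (spin(left)): x=6 y=-7 heading=up
minimal: 5 command(s), checked below 5.

arc(left, 3), spin(right), straight(2), arc(left, 4), spin(left)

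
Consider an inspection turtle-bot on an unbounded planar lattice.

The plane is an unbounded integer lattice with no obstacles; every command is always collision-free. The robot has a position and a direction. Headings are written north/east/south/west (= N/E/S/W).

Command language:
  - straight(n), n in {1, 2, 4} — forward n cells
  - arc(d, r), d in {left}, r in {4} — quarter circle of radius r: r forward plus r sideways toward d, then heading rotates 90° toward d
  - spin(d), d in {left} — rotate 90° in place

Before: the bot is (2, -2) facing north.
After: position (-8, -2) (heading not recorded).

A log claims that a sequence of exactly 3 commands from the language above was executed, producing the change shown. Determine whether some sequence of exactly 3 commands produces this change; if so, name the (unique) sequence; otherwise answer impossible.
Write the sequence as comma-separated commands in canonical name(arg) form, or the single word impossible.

initial: (2, -2) facing north
[1] after arc(left, 4): (-2, 2) facing west
[2] after straight(2): (-4, 2) facing west
[3] after arc(left, 4): (-8, -2) facing south
no rival 3-sequence matches.

arc(left, 4), straight(2), arc(left, 4)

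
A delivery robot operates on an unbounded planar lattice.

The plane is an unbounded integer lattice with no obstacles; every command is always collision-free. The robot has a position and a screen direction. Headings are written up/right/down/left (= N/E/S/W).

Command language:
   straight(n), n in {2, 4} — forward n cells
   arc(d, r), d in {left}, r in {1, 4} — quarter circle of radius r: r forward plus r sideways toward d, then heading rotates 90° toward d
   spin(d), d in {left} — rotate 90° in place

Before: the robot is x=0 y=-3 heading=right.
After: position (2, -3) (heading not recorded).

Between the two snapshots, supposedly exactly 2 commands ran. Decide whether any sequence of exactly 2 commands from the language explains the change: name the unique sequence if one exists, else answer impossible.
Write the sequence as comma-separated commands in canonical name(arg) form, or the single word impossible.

key: running spin(left) before straight(2) would end elsewhere — order is forced
start: x=0 y=-3 heading=right
[1] after straight(2): x=2 y=-3 heading=right
[2] after spin(left): x=2 y=-3 heading=up
all 25 alternatives checked — unique.

straight(2), spin(left)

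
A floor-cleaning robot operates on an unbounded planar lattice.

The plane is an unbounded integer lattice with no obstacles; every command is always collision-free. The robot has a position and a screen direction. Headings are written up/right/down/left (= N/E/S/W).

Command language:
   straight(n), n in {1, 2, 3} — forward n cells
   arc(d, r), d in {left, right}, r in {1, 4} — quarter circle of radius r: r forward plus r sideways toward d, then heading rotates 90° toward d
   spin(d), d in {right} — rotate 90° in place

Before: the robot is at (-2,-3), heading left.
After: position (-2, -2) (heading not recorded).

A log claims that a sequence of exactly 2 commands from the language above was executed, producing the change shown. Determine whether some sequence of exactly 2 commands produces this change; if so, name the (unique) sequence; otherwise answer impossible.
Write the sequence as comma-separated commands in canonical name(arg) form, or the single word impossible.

spin(right), straight(1)

key: order matters: swapping spin(right) and straight(1) lands elsewhere
t0: at (-2,-3), heading left
[1] after spin(right): at (-2,-3), heading up
[2] after straight(1): at (-2,-2), heading up
no rival 2-sequence matches.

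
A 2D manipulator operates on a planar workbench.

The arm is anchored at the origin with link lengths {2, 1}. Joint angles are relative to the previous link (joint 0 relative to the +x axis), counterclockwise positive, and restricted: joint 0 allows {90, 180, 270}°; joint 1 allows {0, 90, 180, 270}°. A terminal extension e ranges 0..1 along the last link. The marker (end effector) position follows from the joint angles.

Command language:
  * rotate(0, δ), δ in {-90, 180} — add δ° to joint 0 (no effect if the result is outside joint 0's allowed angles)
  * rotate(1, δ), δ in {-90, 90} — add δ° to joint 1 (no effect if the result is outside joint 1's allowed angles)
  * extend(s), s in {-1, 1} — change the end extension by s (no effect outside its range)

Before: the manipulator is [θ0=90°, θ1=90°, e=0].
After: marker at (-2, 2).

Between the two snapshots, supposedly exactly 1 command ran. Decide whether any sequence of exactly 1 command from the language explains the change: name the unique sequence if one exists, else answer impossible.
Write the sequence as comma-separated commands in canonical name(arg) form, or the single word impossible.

extend(1)

begin: [θ0=90°, θ1=90°, e=0]
[1] after extend(1): [θ0=90°, θ1=90°, e=1]
all 6 alternatives checked — unique.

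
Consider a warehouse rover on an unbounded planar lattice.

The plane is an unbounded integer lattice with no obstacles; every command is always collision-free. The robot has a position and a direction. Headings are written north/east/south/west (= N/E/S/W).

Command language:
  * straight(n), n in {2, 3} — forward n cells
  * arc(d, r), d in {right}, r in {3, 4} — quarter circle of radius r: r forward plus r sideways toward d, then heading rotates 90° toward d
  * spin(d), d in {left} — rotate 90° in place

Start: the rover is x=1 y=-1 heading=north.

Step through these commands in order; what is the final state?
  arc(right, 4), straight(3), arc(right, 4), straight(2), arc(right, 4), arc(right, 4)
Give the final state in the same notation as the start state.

from: x=1 y=-1 heading=north
[1] after arc(right, 4): x=5 y=3 heading=east
[2] after straight(3): x=8 y=3 heading=east
[3] after arc(right, 4): x=12 y=-1 heading=south
[4] after straight(2): x=12 y=-3 heading=south
[5] after arc(right, 4): x=8 y=-7 heading=west
[6] after arc(right, 4): x=4 y=-3 heading=north

x=4 y=-3 heading=north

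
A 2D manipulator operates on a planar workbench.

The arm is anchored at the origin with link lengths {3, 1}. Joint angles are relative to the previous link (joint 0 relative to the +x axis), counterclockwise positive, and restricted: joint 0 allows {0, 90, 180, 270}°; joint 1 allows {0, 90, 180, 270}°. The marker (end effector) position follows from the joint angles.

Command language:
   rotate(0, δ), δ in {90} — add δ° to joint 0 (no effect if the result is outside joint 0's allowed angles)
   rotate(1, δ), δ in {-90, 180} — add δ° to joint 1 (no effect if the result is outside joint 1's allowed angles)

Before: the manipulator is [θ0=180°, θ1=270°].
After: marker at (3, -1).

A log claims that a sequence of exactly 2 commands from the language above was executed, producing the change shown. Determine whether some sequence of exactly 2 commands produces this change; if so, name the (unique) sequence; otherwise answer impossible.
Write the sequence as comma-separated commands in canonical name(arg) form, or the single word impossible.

rotate(0, 90), rotate(0, 90)

start: [θ0=180°, θ1=270°]
1. rotate(0, 90) → [θ0=270°, θ1=270°]
2. rotate(0, 90) → [θ0=0°, θ1=270°]
uniquely the one of 9 2-step routes that fits.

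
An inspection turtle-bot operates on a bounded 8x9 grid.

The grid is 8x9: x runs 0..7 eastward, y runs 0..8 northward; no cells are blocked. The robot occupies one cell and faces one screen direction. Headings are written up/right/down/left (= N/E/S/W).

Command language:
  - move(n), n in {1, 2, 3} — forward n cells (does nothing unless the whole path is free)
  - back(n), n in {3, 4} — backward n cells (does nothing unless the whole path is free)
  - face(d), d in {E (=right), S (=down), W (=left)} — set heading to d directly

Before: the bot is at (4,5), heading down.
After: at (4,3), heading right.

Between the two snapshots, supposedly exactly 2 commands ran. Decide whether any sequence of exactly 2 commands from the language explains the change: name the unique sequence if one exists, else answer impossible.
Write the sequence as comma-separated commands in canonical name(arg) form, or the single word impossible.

move(2), face(E)

key: order matters: swapping move(2) and face(E) lands elsewhere
initial: at (4,5), heading down
1. move(2) → at (4,3), heading down
2. face(E) → at (4,3), heading right
no rival 2-sequence matches.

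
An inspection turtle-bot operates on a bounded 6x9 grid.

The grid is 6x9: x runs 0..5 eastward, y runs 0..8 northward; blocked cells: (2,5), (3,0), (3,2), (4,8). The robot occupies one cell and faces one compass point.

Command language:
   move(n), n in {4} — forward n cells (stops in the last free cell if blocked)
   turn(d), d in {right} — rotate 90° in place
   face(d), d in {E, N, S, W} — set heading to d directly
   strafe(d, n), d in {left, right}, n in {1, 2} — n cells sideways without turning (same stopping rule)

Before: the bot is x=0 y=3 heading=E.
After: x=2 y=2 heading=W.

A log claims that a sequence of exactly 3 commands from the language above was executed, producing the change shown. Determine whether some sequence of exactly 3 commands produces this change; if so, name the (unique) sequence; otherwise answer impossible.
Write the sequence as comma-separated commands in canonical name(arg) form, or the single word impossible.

key: cell and facing (now W) both changed — the 3 commands mix motion and turning
begin: x=0 y=3 heading=E
[1] after strafe(right, 1): x=0 y=2 heading=E
[2] after move(4): x=2 y=2 heading=E
[3] after face(W): x=2 y=2 heading=W
all 1000 alternatives checked — unique.

strafe(right, 1), move(4), face(W)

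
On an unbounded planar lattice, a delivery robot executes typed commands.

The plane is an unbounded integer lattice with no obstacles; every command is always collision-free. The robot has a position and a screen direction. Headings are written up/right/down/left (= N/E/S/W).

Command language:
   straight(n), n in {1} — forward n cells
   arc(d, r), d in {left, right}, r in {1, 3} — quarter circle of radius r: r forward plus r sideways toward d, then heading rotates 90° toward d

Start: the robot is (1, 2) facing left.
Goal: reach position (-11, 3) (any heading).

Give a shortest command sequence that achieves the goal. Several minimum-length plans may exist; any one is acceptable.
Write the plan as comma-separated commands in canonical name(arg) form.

t0: (1, 2) facing left
t=1 arc(left, 3) ⇒ (-2, -1) facing down
t=2 arc(right, 3) ⇒ (-5, -4) facing left
t=3 arc(right, 3) ⇒ (-8, -1) facing up
t=4 straight(1) ⇒ (-8, 0) facing up
t=5 arc(left, 3) ⇒ (-11, 3) facing left
shorter routes all fall short; 5 is best.

arc(left, 3), arc(right, 3), arc(right, 3), straight(1), arc(left, 3)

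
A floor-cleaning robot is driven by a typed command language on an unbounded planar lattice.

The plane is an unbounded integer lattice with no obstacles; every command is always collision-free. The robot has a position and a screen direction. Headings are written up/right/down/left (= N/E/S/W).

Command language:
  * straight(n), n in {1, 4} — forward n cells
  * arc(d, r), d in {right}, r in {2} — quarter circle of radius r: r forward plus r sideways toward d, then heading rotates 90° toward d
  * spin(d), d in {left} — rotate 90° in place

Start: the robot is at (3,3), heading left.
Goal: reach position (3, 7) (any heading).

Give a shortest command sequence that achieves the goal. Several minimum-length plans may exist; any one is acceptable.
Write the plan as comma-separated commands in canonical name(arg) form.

arc(right, 2), arc(right, 2)

t0: at (3,3), heading left
step 1 (arc(right, 2)): at (1,5), heading up
step 2 (arc(right, 2)): at (3,7), heading right
shorter routes all fall short; 2 is best.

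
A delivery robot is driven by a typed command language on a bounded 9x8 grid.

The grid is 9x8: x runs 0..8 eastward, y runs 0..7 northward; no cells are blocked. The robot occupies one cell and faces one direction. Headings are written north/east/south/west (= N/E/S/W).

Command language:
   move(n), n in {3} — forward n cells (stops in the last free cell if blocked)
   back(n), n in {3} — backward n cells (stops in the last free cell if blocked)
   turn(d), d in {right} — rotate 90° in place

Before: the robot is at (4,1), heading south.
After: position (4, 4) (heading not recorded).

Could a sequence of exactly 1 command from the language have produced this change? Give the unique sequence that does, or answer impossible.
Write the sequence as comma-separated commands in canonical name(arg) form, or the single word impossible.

from: at (4,1), heading south
1. back(3) → at (4,4), heading south
uniquely the one of 3 1-step routes that fits.

back(3)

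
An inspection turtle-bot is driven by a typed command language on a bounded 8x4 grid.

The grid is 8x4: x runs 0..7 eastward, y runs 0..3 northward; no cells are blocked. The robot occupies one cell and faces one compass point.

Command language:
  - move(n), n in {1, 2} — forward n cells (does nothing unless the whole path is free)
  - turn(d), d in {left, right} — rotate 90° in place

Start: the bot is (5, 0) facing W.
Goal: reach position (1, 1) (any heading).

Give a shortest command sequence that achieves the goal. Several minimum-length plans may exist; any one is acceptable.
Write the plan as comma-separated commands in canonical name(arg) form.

move(2), move(2), turn(right), move(1)

initial: (5, 0) facing W
1. move(2) → (3, 0) facing W
2. move(2) → (1, 0) facing W
3. turn(right) → (1, 0) facing N
4. move(1) → (1, 1) facing N
minimal: 4 command(s), checked below 4.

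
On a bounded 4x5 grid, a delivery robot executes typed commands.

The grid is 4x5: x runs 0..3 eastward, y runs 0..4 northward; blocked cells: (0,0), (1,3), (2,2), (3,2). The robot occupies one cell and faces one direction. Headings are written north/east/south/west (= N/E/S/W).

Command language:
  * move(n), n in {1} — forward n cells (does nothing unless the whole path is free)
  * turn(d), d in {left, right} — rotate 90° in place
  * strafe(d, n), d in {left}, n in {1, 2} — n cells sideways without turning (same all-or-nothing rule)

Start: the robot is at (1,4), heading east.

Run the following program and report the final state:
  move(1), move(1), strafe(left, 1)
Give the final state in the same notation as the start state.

at (3,4), heading east

t0: at (1,4), heading east
[1] after move(1): at (2,4), heading east
[2] after move(1): at (3,4), heading east
[3] after strafe(left, 1): at (3,4), heading east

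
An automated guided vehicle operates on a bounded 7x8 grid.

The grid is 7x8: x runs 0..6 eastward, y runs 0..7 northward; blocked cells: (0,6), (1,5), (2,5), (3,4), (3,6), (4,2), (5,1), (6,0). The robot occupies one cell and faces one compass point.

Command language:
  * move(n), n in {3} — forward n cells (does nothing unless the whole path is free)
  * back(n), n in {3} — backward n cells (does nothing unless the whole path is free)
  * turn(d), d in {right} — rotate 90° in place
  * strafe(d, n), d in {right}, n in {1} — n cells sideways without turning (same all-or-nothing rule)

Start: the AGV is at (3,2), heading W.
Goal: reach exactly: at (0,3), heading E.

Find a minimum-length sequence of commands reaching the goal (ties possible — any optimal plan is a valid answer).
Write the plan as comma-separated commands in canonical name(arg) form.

strafe(right, 1), turn(right), turn(right), back(3)

t0: at (3,2), heading W
1. strafe(right, 1) → at (3,3), heading W
2. turn(right) → at (3,3), heading N
3. turn(right) → at (3,3), heading E
4. back(3) → at (0,3), heading E
minimal: 4 command(s), checked below 4.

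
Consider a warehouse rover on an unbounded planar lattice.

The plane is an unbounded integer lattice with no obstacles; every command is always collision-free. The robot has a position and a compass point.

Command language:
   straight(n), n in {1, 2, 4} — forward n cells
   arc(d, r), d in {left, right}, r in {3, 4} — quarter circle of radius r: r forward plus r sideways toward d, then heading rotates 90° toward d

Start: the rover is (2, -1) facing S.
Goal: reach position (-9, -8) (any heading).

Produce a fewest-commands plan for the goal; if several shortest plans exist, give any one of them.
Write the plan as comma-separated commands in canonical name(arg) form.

from: (2, -1) facing S
step 1 (arc(right, 4)): (-2, -5) facing W
step 2 (straight(4)): (-6, -5) facing W
step 3 (arc(left, 3)): (-9, -8) facing S
shorter routes all fall short; 3 is best.

arc(right, 4), straight(4), arc(left, 3)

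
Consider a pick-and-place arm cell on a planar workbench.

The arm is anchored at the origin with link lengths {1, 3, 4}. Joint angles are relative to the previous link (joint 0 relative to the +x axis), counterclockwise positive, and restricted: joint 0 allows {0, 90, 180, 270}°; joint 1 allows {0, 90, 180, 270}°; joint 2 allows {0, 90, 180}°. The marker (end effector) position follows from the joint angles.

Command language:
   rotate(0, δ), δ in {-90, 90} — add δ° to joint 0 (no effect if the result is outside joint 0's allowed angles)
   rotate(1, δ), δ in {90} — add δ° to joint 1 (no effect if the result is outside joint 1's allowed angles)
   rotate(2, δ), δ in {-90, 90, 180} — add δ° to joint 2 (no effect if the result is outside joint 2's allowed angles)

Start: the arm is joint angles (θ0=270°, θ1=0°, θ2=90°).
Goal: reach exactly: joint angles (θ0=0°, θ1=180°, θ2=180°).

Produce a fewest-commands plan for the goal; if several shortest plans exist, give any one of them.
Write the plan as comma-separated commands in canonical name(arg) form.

begin: joint angles (θ0=270°, θ1=0°, θ2=90°)
step 1 (rotate(0, 90)): joint angles (θ0=0°, θ1=0°, θ2=90°)
step 2 (rotate(1, 90)): joint angles (θ0=0°, θ1=90°, θ2=90°)
step 3 (rotate(1, 90)): joint angles (θ0=0°, θ1=180°, θ2=90°)
step 4 (rotate(2, 90)): joint angles (θ0=0°, θ1=180°, θ2=180°)
nothing shorter than 4 reaches the goal.

rotate(0, 90), rotate(1, 90), rotate(1, 90), rotate(2, 90)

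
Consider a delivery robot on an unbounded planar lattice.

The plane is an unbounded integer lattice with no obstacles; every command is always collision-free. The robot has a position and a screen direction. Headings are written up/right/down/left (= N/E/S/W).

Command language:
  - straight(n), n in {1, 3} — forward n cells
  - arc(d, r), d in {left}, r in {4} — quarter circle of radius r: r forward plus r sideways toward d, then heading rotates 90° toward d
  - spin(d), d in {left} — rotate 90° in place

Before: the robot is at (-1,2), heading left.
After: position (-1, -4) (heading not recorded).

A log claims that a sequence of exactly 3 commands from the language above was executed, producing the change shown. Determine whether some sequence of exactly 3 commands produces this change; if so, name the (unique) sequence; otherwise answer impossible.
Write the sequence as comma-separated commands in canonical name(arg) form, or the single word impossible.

spin(left), straight(3), straight(3)

key: running straight(3) before spin(left) would end elsewhere — order is forced
from: at (-1,2), heading left
step 1 (spin(left)): at (-1,2), heading down
step 2 (straight(3)): at (-1,-1), heading down
step 3 (straight(3)): at (-1,-4), heading down
no other 3-command option fits: unique.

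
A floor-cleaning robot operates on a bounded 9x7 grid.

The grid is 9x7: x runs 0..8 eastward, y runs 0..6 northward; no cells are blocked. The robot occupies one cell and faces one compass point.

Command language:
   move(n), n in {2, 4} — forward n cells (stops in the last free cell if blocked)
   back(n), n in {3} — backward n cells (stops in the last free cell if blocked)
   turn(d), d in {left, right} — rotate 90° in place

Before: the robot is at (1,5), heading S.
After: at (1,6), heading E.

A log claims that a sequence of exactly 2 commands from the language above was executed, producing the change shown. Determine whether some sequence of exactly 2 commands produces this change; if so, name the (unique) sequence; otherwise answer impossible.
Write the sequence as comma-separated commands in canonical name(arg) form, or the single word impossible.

back(3), turn(left)

key: position moved to (1,6) AND the heading swung to E — translation plus rotation needed
initial: at (1,5), heading S
step 1 (back(3)): at (1,6), heading S
step 2 (turn(left)): at (1,6), heading E
uniquely the one of 25 2-step routes that fits.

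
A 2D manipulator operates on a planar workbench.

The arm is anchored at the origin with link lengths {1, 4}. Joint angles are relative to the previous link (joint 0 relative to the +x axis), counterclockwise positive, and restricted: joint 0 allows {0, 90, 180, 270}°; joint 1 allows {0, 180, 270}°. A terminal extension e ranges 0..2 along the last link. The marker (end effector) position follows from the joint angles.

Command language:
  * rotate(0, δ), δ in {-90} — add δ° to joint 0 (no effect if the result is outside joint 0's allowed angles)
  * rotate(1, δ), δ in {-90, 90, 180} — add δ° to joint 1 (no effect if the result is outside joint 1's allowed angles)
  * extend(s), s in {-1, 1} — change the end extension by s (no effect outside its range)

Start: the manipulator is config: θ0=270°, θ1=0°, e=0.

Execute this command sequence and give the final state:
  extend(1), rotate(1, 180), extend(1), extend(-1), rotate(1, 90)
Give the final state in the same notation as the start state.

config: θ0=270°, θ1=270°, e=1

initial: config: θ0=270°, θ1=0°, e=0
t=1 extend(1) ⇒ config: θ0=270°, θ1=0°, e=1
t=2 rotate(1, 180) ⇒ config: θ0=270°, θ1=180°, e=1
t=3 extend(1) ⇒ config: θ0=270°, θ1=180°, e=2
t=4 extend(-1) ⇒ config: θ0=270°, θ1=180°, e=1
t=5 rotate(1, 90) ⇒ config: θ0=270°, θ1=270°, e=1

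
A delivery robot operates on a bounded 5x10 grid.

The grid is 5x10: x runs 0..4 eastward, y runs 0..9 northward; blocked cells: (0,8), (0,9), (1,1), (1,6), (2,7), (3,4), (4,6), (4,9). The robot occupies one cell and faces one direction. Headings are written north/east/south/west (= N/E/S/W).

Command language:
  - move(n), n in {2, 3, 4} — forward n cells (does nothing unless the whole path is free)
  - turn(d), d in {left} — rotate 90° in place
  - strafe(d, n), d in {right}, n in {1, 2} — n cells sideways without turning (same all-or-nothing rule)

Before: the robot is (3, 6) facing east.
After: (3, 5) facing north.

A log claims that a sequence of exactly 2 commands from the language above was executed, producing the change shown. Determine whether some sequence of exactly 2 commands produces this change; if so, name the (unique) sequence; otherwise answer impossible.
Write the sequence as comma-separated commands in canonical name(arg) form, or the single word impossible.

strafe(right, 1), turn(left)

key: cell and facing (now N) both changed — the 2 commands mix motion and turning
start: (3, 6) facing east
step 1 (strafe(right, 1)): (3, 5) facing east
step 2 (turn(left)): (3, 5) facing north
no rival 2-sequence matches.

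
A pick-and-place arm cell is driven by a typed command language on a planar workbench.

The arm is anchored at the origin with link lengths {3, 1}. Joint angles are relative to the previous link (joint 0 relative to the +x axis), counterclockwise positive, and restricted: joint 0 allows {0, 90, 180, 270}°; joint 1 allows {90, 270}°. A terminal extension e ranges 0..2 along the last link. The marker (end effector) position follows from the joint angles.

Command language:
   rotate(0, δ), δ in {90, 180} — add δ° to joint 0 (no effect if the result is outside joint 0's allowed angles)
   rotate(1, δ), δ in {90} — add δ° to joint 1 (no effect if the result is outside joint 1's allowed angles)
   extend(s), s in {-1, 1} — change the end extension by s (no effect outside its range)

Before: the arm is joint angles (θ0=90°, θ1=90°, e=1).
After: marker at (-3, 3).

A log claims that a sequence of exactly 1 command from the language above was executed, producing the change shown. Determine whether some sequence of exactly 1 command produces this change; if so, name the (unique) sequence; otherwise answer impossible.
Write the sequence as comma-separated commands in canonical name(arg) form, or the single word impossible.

t0: joint angles (θ0=90°, θ1=90°, e=1)
[1] after extend(1): joint angles (θ0=90°, θ1=90°, e=2)
no rival 1-sequence matches.

extend(1)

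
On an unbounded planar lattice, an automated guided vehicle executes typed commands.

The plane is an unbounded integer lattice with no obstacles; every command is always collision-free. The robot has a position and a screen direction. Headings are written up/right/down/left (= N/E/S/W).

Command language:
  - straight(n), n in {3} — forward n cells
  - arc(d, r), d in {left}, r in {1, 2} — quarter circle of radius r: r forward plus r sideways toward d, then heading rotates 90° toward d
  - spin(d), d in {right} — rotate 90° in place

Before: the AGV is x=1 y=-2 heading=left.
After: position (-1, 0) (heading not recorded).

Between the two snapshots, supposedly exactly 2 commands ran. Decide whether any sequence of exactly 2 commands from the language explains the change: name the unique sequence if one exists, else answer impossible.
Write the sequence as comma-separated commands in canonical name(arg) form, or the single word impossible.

spin(right), arc(left, 2)

key: running arc(left, 2) before spin(right) would end elsewhere — order is forced
start: x=1 y=-2 heading=left
t=1 spin(right) ⇒ x=1 y=-2 heading=up
t=2 arc(left, 2) ⇒ x=-1 y=0 heading=left
no rival 2-sequence matches.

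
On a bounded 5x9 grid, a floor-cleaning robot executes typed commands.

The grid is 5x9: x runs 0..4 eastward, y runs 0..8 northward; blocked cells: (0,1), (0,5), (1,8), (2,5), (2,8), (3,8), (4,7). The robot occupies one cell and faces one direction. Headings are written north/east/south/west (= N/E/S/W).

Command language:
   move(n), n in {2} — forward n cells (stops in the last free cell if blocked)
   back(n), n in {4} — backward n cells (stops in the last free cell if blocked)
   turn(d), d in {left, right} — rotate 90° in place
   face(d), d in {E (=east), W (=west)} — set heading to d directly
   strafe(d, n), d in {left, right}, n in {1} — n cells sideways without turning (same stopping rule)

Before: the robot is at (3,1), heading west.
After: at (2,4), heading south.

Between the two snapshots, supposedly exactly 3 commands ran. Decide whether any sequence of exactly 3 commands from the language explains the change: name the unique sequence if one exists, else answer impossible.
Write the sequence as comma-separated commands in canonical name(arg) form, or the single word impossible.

turn(left), strafe(right, 1), back(4)

key: position moved to (2,4) AND the heading swung to S — translation plus rotation needed
start: at (3,1), heading west
step 1 (turn(left)): at (3,1), heading south
step 2 (strafe(right, 1)): at (2,1), heading south
step 3 (back(4)): at (2,4), heading south
all 512 alternatives checked — unique.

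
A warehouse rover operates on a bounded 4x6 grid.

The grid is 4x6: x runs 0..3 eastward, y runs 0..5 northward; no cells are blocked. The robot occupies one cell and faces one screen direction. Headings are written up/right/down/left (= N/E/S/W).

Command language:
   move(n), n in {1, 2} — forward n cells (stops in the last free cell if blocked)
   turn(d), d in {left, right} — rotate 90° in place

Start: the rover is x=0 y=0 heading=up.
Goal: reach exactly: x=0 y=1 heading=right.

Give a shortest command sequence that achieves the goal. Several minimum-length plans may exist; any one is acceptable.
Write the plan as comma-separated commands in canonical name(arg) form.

move(1), turn(right)

start: x=0 y=0 heading=up
step 1 (move(1)): x=0 y=1 heading=up
step 2 (turn(right)): x=0 y=1 heading=right
shorter routes all fall short; 2 is best.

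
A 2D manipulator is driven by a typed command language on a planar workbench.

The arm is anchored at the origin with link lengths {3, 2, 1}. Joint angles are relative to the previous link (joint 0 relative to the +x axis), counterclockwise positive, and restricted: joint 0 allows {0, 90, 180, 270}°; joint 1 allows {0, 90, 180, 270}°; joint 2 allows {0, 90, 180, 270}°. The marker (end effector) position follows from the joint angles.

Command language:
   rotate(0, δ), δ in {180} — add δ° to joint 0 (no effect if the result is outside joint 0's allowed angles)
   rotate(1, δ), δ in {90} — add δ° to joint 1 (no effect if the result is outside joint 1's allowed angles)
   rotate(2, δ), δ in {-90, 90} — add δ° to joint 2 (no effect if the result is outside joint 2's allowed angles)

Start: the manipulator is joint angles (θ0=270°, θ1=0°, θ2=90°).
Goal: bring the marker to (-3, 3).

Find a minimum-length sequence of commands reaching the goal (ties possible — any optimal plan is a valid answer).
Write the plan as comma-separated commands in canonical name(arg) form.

start: joint angles (θ0=270°, θ1=0°, θ2=90°)
t=1 rotate(0, 180) ⇒ joint angles (θ0=90°, θ1=0°, θ2=90°)
t=2 rotate(1, 90) ⇒ joint angles (θ0=90°, θ1=90°, θ2=90°)
t=3 rotate(2, -90) ⇒ joint angles (θ0=90°, θ1=90°, θ2=0°)
no 2-step plan works, so 3 is optimal.

rotate(0, 180), rotate(1, 90), rotate(2, -90)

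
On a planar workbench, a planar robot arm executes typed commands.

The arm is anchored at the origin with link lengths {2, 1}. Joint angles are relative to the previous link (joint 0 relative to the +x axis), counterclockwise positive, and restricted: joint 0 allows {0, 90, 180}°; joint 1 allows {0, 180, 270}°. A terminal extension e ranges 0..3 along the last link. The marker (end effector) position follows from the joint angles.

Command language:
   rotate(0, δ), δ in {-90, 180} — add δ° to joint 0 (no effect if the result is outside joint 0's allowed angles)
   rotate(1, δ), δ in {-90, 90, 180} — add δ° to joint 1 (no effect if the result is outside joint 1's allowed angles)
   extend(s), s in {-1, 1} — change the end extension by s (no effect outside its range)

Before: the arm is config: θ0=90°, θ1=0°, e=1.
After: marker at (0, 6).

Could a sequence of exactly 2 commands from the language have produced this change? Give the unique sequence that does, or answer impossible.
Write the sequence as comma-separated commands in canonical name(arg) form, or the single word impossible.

begin: config: θ0=90°, θ1=0°, e=1
1. extend(1) → config: θ0=90°, θ1=0°, e=2
2. extend(1) → config: θ0=90°, θ1=0°, e=3
uniquely the one of 49 2-step routes that fits.

extend(1), extend(1)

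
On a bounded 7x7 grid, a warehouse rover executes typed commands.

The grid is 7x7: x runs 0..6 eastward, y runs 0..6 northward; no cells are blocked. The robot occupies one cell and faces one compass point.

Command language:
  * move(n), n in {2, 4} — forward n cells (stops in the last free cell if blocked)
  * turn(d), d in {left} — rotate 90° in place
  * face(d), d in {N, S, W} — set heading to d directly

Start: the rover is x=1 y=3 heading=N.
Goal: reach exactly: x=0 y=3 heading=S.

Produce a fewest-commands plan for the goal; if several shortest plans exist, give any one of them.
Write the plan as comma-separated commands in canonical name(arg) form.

initial: x=1 y=3 heading=N
t=1 face(W) ⇒ x=1 y=3 heading=W
t=2 move(2) ⇒ x=0 y=3 heading=W
t=3 turn(left) ⇒ x=0 y=3 heading=S
minimal: 3 command(s), checked below 3.

face(W), move(2), turn(left)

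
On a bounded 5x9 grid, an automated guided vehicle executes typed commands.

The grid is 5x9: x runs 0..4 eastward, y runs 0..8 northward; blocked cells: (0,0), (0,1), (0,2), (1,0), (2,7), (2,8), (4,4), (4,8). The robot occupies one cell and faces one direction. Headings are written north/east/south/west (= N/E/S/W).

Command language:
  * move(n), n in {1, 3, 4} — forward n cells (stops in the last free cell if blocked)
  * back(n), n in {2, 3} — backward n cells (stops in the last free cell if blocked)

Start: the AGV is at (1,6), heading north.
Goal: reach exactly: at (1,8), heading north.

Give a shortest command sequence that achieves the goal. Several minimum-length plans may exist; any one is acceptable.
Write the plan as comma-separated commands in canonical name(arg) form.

move(3)

from: at (1,6), heading north
t=1 move(3) ⇒ at (1,8), heading north
shorter routes all fall short; 1 is best.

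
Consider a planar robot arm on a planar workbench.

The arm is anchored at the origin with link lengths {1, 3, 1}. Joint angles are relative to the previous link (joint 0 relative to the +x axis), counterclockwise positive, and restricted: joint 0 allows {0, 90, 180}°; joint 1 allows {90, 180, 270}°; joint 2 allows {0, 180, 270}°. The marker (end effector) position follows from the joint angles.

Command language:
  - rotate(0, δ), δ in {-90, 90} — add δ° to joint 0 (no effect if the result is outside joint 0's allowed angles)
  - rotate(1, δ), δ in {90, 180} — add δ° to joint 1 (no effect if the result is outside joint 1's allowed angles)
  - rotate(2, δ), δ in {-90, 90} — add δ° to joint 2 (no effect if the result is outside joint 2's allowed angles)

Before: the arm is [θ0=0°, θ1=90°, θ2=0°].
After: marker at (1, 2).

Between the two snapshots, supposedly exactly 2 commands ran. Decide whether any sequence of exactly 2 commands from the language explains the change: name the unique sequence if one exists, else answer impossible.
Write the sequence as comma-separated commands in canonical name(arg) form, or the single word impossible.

rotate(2, -90), rotate(2, -90)

initial: [θ0=0°, θ1=90°, θ2=0°]
t=1 rotate(2, -90) ⇒ [θ0=0°, θ1=90°, θ2=270°]
t=2 rotate(2, -90) ⇒ [θ0=0°, θ1=90°, θ2=180°]
all 36 alternatives checked — unique.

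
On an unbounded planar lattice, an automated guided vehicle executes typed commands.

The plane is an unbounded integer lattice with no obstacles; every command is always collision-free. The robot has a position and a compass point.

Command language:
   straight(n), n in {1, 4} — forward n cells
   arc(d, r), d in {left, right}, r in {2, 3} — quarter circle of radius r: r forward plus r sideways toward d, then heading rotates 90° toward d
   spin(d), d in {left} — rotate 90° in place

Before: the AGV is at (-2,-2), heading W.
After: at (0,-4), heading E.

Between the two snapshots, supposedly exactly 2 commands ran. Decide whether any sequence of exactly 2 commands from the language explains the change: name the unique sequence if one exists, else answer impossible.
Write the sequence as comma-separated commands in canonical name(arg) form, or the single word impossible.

spin(left), arc(left, 2)

key: cell and facing (now E) both changed — the 2 commands mix motion and turning
from: at (-2,-2), heading W
t=1 spin(left) ⇒ at (-2,-2), heading S
t=2 arc(left, 2) ⇒ at (0,-4), heading E
uniquely the one of 49 2-step routes that fits.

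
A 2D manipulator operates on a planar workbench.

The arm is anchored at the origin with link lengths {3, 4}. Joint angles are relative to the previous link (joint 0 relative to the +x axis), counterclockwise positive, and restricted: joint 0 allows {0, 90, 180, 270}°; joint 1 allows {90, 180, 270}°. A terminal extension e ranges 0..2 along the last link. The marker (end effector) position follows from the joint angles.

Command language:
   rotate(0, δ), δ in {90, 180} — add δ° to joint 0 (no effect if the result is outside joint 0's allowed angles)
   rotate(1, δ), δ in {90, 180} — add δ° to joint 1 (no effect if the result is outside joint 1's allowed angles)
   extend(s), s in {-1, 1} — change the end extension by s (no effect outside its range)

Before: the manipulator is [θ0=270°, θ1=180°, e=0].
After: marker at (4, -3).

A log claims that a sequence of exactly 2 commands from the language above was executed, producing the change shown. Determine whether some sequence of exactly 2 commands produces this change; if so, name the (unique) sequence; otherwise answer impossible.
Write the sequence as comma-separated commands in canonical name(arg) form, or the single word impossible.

key: running rotate(1, 180) before rotate(1, 90) would end elsewhere — order is forced
from: [θ0=270°, θ1=180°, e=0]
t=1 rotate(1, 90) ⇒ [θ0=270°, θ1=270°, e=0]
t=2 rotate(1, 180) ⇒ [θ0=270°, θ1=90°, e=0]
all 36 alternatives checked — unique.

rotate(1, 90), rotate(1, 180)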